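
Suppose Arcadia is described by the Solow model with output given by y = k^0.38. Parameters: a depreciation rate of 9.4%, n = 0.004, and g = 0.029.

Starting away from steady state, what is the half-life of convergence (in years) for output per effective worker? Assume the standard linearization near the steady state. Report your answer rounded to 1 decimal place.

Near the steady state the convergence rate is λ = (1 − α)(n + g + δ).
λ = (1 − 0.38) × 0.127 = 0.62 × 0.127 = 0.07874
Half-life = ln 2 / λ = 0.6931 / 0.07874 ≈ 8.80 years

about 8.8 years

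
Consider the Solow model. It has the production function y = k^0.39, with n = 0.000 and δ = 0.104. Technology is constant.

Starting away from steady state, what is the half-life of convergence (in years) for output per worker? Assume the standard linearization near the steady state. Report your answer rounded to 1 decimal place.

about 10.9 years

Near the steady state the convergence rate is λ = (1 − α)(n + δ).
λ = (1 − 0.39) × 0.104 = 0.61 × 0.104 = 0.06344
Half-life = ln 2 / λ = 0.6931 / 0.06344 ≈ 10.93 years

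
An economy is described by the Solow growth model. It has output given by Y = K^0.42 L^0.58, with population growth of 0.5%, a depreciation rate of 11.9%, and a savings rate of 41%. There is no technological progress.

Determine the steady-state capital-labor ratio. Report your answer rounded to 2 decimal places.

At the steady state, Δk = 0, so s·k^α = (n + δ)·k.
Dividing both sides by k: k^(1−α) = s / (n + δ).
k^0.58 = 0.41 / (0.005 + 0.119) = 0.41 / 0.124 = 3.3065
k* = 3.3065^(1/0.58) ≈ 7.8607

k* ≈ 7.86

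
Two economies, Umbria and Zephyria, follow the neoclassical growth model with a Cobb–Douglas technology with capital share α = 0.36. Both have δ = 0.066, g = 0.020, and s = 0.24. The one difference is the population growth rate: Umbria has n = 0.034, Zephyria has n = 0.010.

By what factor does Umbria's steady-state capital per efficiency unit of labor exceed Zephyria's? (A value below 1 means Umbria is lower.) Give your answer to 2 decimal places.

k*_U / k*_Z ≈ 0.71

Steady-state k* = [s/(n + g + δ)]^(1/(1−α)), so the ratio is [ (s_U/(n + g + δ)_U) / (s_Z/(n + g + δ)_Z) ]^1.5625.
s_U/(n + g + δ)_U = 0.24/0.120 = 2.0000; s_Z/(n + g + δ)_Z = 0.24/0.096 = 2.5000.
Ratio = (2.0000/2.5000)^1.5625 = 0.8000^1.5625 ≈ 0.7056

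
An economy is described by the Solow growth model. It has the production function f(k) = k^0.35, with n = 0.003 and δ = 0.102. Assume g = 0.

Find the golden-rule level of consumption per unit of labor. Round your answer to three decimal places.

At the golden rule, f'(k) = n + δ, so α·k^(α−1) = n + δ and k_gold = (α/(n + δ))^(1/(1−α)).
k_gold = (0.35/0.105)^(1/0.65) = 3.3333^1.5385 ≈ 6.3744
c_gold = f(k_gold) − (n + δ)·k_gold = 1.9123 − 0.105×6.3744 ≈ 1.2430

c_gold ≈ 1.243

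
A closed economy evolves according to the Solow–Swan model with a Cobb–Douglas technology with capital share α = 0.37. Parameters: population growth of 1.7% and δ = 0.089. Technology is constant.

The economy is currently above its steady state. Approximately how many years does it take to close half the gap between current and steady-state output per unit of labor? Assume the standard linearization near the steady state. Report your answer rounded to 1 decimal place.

Near the steady state the convergence rate is λ = (1 − α)(n + δ).
λ = (1 − 0.37) × 0.106 = 0.63 × 0.106 = 0.06678
Half-life = ln 2 / λ = 0.6931 / 0.06678 ≈ 10.38 years

about 10.4 years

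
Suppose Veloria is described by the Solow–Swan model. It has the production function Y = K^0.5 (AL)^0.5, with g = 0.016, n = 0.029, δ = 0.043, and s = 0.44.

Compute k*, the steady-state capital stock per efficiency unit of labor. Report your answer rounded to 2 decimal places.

k* = 25.00

In steady state, investment equals break-even investment: s·k^α = (n + g + δ)·k.
Rearranging, k^(1−α) = s / (n + g + δ).
k^0.5 = 0.44 / (0.029 + 0.016 + 0.043) = 0.44 / 0.088 = 5.0000
k* = 5.0000^(1/0.5) ≈ 25.0000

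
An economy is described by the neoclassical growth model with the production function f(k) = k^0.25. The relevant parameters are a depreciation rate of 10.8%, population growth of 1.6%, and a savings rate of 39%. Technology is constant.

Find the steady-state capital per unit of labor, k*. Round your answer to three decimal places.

k* ≈ 4.608

At the steady state, Δk = 0, so s·k^α = (n + δ)·k.
Dividing both sides by k: k^(1−α) = s / (n + δ).
k^0.75 = 0.39 / (0.016 + 0.108) = 0.39 / 0.124 = 3.1452
k* = 3.1452^(1/0.75) ≈ 4.6082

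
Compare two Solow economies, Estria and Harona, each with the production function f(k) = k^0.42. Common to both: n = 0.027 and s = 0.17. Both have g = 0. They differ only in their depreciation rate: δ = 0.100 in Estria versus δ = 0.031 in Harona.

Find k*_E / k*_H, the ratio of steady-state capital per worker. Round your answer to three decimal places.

k*_E / k*_H ≈ 0.259

Steady-state k* = [s/(n + δ)]^(1/(1−α)), so the ratio is [ (s_E/(n + δ)_E) / (s_H/(n + δ)_H) ]^1.7241.
s_E/(n + δ)_E = 0.17/0.127 = 1.3386; s_H/(n + δ)_H = 0.17/0.058 = 2.9310.
Ratio = (1.3386/2.9310)^1.7241 = 0.4567^1.7241 ≈ 0.2589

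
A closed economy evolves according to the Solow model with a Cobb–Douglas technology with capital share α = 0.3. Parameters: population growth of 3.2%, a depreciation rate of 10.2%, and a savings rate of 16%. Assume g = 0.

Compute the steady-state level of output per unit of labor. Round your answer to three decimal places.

y* ≈ 1.079

At the steady state, Δk = 0, so s·k^α = (n + δ)·k.
Rearranging, k^(1−α) = s / (n + δ).
k^0.7 = 0.16 / (0.032 + 0.102) = 0.16 / 0.134 = 1.1940
k* = 1.1940^(1/0.7) ≈ 1.2883
y* = (k*)^α = 1.2883^0.3 ≈ 1.0790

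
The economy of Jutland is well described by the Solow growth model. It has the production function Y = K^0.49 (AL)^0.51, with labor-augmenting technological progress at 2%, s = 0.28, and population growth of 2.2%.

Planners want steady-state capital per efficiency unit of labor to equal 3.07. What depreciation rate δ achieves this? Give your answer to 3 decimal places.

Steady state requires s·f(k) = (n + g + δ)·k, i.e. s·k^α = (n + g + δ)·k.
So s / (n + g + δ) = (k*)^(1−α) = 3.07^0.51 = 1.7719.
Therefore n + g + δ = s / 1.7719 = 0.28 / 1.7719 = 0.1580, so δ = 0.1580 − 0.042 = 0.1160.

δ ≈ 0.116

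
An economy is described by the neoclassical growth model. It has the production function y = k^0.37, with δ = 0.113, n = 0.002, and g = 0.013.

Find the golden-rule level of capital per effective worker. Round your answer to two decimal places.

The golden rule sets f'(k) = n + g + δ, i.e. α·k^(α−1) = n + g + δ.
So k^(1−α) = α / (n + g + δ) = 0.37 / 0.128 = 2.8906.
k_gold = 2.8906^(1/0.63) ≈ 5.3917

k_gold ≈ 5.39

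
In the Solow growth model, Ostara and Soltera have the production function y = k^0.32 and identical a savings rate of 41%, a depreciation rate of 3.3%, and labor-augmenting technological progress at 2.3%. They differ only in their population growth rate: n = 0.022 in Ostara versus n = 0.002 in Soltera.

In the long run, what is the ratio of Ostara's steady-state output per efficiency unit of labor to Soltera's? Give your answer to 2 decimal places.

Steady-state y* = [s/(n + g + δ)]^(α/(1−α)), so the ratio is [ (s_O/(n + g + δ)_O) / (s_S/(n + g + δ)_S) ]^0.4706.
s_O/(n + g + δ)_O = 0.41/0.078 = 5.2564; s_S/(n + g + δ)_S = 0.41/0.058 = 7.0690.
Ratio = (5.2564/7.0690)^0.4706 = 0.7436^0.4706 ≈ 0.8699

ratio ≈ 0.87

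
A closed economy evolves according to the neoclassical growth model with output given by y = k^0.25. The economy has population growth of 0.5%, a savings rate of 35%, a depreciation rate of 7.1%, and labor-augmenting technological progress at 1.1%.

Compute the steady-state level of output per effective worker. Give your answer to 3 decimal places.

y* = 1.590

Steady state requires s·f(k) = (n + g + δ)·k, i.e. s·k^α = (n + g + δ)·k.
Rearranging, k^(1−α) = s / (n + g + δ).
k^0.75 = 0.35 / (0.005 + 0.011 + 0.071) = 0.35 / 0.087 = 4.0230
k* = 4.0230^(1/0.75) ≈ 6.3983
y* = (k*)^α = 6.3983^0.25 ≈ 1.5904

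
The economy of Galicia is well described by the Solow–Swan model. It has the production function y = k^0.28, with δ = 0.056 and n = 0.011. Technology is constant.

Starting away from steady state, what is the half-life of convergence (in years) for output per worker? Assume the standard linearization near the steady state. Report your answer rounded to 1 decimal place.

about 14.4 years

Near the steady state the convergence rate is λ = (1 − α)(n + δ).
λ = (1 − 0.28) × 0.067 = 0.72 × 0.067 = 0.04824
Half-life = ln 2 / λ = 0.6931 / 0.04824 ≈ 14.37 years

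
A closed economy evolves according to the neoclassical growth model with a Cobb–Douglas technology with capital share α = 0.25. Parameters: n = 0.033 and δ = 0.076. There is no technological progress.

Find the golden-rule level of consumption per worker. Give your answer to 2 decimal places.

c_gold ≈ 0.99

At the golden rule, f'(k) = n + δ, so α·k^(α−1) = n + δ and k_gold = (α/(n + δ))^(1/(1−α)).
k_gold = (0.25/0.109)^(1/0.75) = 2.2936^1.3333 ≈ 3.0247
c_gold = f(k_gold) − (n + δ)·k_gold = 1.3188 − 0.109×3.0247 ≈ 0.9891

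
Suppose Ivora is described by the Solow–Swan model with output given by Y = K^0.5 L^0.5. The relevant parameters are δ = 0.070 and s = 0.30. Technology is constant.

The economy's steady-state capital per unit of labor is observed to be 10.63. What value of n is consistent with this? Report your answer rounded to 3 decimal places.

In steady state, investment equals break-even investment: s·k^α = (n + δ)·k.
So s / (n + δ) = (k*)^(1−α) = 10.63^0.5 = 3.2604.
Therefore n + δ = s / 3.2604 = 0.30 / 3.2604 = 0.0920, so n = 0.0920 − 0.070 = 0.0220.

n ≈ 0.022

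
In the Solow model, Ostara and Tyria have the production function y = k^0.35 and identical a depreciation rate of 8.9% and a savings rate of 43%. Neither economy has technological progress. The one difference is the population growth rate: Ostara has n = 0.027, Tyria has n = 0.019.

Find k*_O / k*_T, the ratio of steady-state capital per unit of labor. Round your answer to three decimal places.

k*_O / k*_T ≈ 0.896

Steady-state k* = [s/(n + δ)]^(1/(1−α)), so the ratio is [ (s_O/(n + δ)_O) / (s_T/(n + δ)_T) ]^1.5385.
s_O/(n + δ)_O = 0.43/0.116 = 3.7069; s_T/(n + δ)_T = 0.43/0.108 = 3.9815.
Ratio = (3.7069/3.9815)^1.5385 = 0.9310^1.5385 ≈ 0.8958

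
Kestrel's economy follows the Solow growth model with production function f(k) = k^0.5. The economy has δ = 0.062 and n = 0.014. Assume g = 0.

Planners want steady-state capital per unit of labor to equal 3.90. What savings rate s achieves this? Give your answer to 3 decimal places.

s ≈ 0.150

At the steady state, Δk = 0, so s·k^α = (n + δ)·k.
So s / (n + δ) = (k*)^(1−α) = 3.90^0.5 = 1.9748.
Therefore s = 1.9748 × (n + δ) = 1.9748 × 0.076 = 0.1501.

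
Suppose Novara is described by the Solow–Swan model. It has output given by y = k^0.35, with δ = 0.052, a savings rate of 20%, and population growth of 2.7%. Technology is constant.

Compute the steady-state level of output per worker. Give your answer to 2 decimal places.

y* ≈ 1.65

At the steady state, Δk = 0, so s·k^α = (n + δ)·k.
Dividing both sides by k: k^(1−α) = s / (n + δ).
k^0.65 = 0.20 / (0.027 + 0.052) = 0.20 / 0.079 = 2.5316
k* = 2.5316^(1/0.65) ≈ 4.1745
y* = (k*)^α = 4.1745^0.35 ≈ 1.6490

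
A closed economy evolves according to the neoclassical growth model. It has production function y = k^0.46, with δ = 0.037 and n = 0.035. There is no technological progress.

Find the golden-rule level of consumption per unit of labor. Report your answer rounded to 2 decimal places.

c_gold ≈ 2.62

At the golden rule, f'(k) = n + δ, so α·k^(α−1) = n + δ and k_gold = (α/(n + δ))^(1/(1−α)).
k_gold = (0.46/0.072)^(1/0.54) = 6.3889^1.8519 ≈ 31.0148
c_gold = f(k_gold) − (n + δ)·k_gold = 4.8542 − 0.072×31.0148 ≈ 2.6211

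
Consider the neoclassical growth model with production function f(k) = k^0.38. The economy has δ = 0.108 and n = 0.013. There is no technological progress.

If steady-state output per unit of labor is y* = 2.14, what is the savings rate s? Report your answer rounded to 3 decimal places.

s ≈ 0.419

Steady state requires s·f(k) = (n + δ)·k, i.e. s·k^α = (n + δ)·k.
Since y* = [s/(n + δ)]^(α/(1−α)), we have s/(n + δ) = (y*)^((1−α)/α) = 2.14^1.6316 = 3.4602.
Therefore s = 3.4602 × (n + δ) = 3.4602 × 0.121 = 0.4187.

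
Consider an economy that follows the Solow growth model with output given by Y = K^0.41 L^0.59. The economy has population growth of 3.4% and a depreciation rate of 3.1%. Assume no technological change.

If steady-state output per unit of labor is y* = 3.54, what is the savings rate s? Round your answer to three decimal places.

s ≈ 0.401

At the steady state, Δk = 0, so s·k^α = (n + δ)·k.
Since y* = [s/(n + δ)]^(α/(1−α)), we have s/(n + δ) = (y*)^((1−α)/α) = 3.54^1.439 = 6.1662.
Therefore s = 6.1662 × (n + δ) = 6.1662 × 0.065 = 0.4008.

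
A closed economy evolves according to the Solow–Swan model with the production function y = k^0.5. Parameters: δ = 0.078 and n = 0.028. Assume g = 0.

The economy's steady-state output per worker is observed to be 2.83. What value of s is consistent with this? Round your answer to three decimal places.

s ≈ 0.300

Steady state requires s·f(k) = (n + δ)·k, i.e. s·k^α = (n + δ)·k.
Since y* = [s/(n + δ)]^(α/(1−α)), we have s/(n + δ) = (y*)^((1−α)/α) = 2.83^1 = 2.8300.
Therefore s = 2.8300 × (n + δ) = 2.8300 × 0.106 = 0.3000.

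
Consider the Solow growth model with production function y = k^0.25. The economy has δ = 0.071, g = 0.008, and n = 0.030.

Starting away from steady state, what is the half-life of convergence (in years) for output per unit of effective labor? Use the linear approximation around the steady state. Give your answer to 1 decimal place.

half-life ≈ 8.5 years

Near the steady state the convergence rate is λ = (1 − α)(n + g + δ).
λ = (1 − 0.25) × 0.109 = 0.75 × 0.109 = 0.08175
Half-life = ln 2 / λ = 0.6931 / 0.08175 ≈ 8.48 years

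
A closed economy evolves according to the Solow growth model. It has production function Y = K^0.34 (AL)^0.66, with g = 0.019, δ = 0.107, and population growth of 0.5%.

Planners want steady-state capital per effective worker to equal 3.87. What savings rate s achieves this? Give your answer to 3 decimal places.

s ≈ 0.320

At the steady state, Δk = 0, so s·k^α = (n + g + δ)·k.
So s / (n + g + δ) = (k*)^(1−α) = 3.87^0.66 = 2.4428.
Therefore s = 2.4428 × (n + g + δ) = 2.4428 × 0.131 = 0.3200.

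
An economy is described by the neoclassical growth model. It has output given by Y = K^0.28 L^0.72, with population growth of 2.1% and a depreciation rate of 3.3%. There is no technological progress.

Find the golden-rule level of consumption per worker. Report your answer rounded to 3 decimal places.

c_gold ≈ 1.366

At the golden rule, f'(k) = n + δ, so α·k^(α−1) = n + δ and k_gold = (α/(n + δ))^(1/(1−α)).
k_gold = (0.28/0.054)^(1/0.72) = 5.1852^1.3889 ≈ 9.8342
c_gold = f(k_gold) − (n + δ)·k_gold = 1.8966 − 0.054×9.8342 ≈ 1.3656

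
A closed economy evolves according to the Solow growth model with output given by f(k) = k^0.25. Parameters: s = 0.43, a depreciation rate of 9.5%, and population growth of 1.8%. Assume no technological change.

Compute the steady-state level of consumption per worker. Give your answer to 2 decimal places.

Steady state requires s·f(k) = (n + δ)·k, i.e. s·k^α = (n + δ)·k.
Rearranging, k^(1−α) = s / (n + δ).
k^0.75 = 0.43 / (0.018 + 0.095) = 0.43 / 0.113 = 3.8053
k* = 3.8053^(1/0.75) ≈ 5.9409
y* = (k*)^α = 5.9409^0.25 ≈ 1.5612
c* = (1 − s)·y* = (1 − 0.43) × 1.5612 ≈ 0.8899

c* = 0.89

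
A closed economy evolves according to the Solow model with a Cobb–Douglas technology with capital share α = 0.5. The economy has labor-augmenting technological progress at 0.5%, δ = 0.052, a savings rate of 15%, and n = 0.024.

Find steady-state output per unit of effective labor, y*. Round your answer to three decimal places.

y* ≈ 1.852

In steady state, investment equals break-even investment: s·k^α = (n + g + δ)·k.
Dividing both sides by k: k^(1−α) = s / (n + g + δ).
k^0.5 = 0.15 / (0.024 + 0.005 + 0.052) = 0.15 / 0.081 = 1.8519
k* = 1.8519^(1/0.5) ≈ 3.4295
y* = (k*)^α = 3.4295^0.5 ≈ 1.8519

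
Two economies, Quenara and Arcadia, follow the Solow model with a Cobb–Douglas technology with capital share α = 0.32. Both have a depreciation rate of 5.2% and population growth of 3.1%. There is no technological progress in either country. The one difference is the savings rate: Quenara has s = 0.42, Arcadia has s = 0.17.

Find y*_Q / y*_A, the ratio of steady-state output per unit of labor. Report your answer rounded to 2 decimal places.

y*_Q / y*_A ≈ 1.53

Steady-state y* = [s/(n + δ)]^(α/(1−α)), so the ratio is [ (s_Q/(n + δ)_Q) / (s_A/(n + δ)_A) ]^0.4706.
s_Q/(n + δ)_Q = 0.42/0.083 = 5.0602; s_A/(n + δ)_A = 0.17/0.083 = 2.0482.
Ratio = (5.0602/2.0482)^0.4706 = 2.4706^0.4706 ≈ 1.5306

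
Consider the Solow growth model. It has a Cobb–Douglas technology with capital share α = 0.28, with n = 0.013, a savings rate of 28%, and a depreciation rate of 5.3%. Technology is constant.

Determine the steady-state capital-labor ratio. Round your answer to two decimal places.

k* = 7.44

Steady state requires s·f(k) = (n + δ)·k, i.e. s·k^α = (n + δ)·k.
Dividing both sides by k: k^(1−α) = s / (n + δ).
k^0.72 = 0.28 / (0.013 + 0.053) = 0.28 / 0.066 = 4.2424
k* = 4.2424^(1/0.72) ≈ 7.4419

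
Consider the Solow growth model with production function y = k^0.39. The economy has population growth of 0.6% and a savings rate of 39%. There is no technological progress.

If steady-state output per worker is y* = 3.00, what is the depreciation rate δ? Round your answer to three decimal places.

δ ≈ 0.064

In steady state, investment equals break-even investment: s·k^α = (n + δ)·k.
Since y* = [s/(n + δ)]^(α/(1−α)), we have s/(n + δ) = (y*)^((1−α)/α) = 3.00^1.5641 = 5.5753.
Therefore n + δ = s / 5.5753 = 0.39 / 5.5753 = 0.0700, so δ = 0.0700 − 0.006 = 0.0640.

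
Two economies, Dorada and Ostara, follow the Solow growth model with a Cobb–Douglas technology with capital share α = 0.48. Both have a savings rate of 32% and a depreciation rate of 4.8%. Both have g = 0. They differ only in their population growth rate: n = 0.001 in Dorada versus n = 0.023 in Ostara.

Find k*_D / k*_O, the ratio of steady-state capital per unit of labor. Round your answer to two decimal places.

Steady-state k* = [s/(n + δ)]^(1/(1−α)), so the ratio is [ (s_D/(n + δ)_D) / (s_O/(n + δ)_O) ]^1.9231.
s_D/(n + δ)_D = 0.32/0.049 = 6.5306; s_O/(n + δ)_O = 0.32/0.071 = 4.5070.
Ratio = (6.5306/4.5070)^1.9231 = 1.4490^1.9231 ≈ 2.0406

ratio ≈ 2.04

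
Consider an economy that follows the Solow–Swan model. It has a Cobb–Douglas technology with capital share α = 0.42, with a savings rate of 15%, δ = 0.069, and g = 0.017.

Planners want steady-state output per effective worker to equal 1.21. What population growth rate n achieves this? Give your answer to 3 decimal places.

n ≈ 0.029

Steady state requires s·f(k) = (n + g + δ)·k, i.e. s·k^α = (n + g + δ)·k.
Since y* = [s/(n + g + δ)]^(α/(1−α)), we have s/(n + g + δ) = (y*)^((1−α)/α) = 1.21^1.381 = 1.3011.
Therefore n + g + δ = s / 1.3011 = 0.15 / 1.3011 = 0.1153, so n = 0.1153 − 0.086 = 0.0293.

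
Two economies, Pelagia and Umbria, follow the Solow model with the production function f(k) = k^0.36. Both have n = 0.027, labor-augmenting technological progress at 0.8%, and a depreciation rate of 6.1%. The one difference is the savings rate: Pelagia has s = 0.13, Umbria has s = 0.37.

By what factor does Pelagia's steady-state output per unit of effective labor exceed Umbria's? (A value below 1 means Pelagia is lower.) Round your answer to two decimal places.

Steady-state y* = [s/(n + g + δ)]^(α/(1−α)), so the ratio is [ (s_P/(n + g + δ)_P) / (s_U/(n + g + δ)_U) ]^0.5625.
s_P/(n + g + δ)_P = 0.13/0.096 = 1.3542; s_U/(n + g + δ)_U = 0.37/0.096 = 3.8542.
Ratio = (1.3542/3.8542)^0.5625 = 0.3514^0.5625 ≈ 0.5553

y*_P / y*_U ≈ 0.56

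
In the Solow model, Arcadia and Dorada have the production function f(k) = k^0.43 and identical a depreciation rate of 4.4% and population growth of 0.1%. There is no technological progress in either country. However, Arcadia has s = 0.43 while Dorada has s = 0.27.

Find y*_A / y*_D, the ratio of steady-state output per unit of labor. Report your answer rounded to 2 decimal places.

y*_A / y*_D ≈ 1.42

Steady-state y* = [s/(n + δ)]^(α/(1−α)), so the ratio is [ (s_A/(n + δ)_A) / (s_D/(n + δ)_D) ]^0.7544.
s_A/(n + δ)_A = 0.43/0.045 = 9.5556; s_D/(n + δ)_D = 0.27/0.045 = 6.0000.
Ratio = (9.5556/6.0000)^0.7544 = 1.5926^0.7544 ≈ 1.4206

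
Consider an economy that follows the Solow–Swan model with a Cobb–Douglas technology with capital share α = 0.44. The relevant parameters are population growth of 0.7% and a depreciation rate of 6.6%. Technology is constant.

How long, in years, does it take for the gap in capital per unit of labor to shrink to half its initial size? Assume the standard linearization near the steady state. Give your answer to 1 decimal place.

Near the steady state the convergence rate is λ = (1 − α)(n + δ).
λ = (1 − 0.44) × 0.073 = 0.56 × 0.073 = 0.04088
Half-life = ln 2 / λ = 0.6931 / 0.04088 ≈ 16.95 years

t_½ ≈ 17.0 years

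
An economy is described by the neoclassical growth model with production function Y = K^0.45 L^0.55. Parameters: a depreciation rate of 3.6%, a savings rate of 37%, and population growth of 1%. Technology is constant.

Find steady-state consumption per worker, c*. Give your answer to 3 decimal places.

Steady state requires s·f(k) = (n + δ)·k, i.e. s·k^α = (n + δ)·k.
Dividing both sides by k: k^(1−α) = s / (n + δ).
k^0.55 = 0.37 / (0.010 + 0.036) = 0.37 / 0.046 = 8.0435
k* = 8.0435^(1/0.55) ≈ 44.2857
y* = (k*)^α = 44.2857^0.45 ≈ 5.5058
c* = (1 − s)·y* = (1 − 0.37) × 5.5058 ≈ 3.4687

c* ≈ 3.469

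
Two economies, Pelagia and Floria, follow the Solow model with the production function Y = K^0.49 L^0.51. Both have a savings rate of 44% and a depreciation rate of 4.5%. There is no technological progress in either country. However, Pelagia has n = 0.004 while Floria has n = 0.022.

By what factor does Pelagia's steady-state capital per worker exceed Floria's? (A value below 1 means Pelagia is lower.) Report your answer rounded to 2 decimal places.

ratio ≈ 1.85

Steady-state k* = [s/(n + δ)]^(1/(1−α)), so the ratio is [ (s_P/(n + δ)_P) / (s_F/(n + δ)_F) ]^1.9608.
s_P/(n + δ)_P = 0.44/0.049 = 8.9796; s_F/(n + δ)_F = 0.44/0.067 = 6.5672.
Ratio = (8.9796/6.5672)^1.9608 = 1.3673^1.9608 ≈ 1.8467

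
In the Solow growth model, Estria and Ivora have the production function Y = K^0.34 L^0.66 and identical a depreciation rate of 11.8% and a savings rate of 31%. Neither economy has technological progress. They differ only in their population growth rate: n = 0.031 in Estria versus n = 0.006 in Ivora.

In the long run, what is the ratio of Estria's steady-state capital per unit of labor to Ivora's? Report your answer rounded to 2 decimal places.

Steady-state k* = [s/(n + δ)]^(1/(1−α)), so the ratio is [ (s_E/(n + δ)_E) / (s_I/(n + δ)_I) ]^1.5152.
s_E/(n + δ)_E = 0.31/0.149 = 2.0805; s_I/(n + δ)_I = 0.31/0.124 = 2.5000.
Ratio = (2.0805/2.5000)^1.5152 = 0.8322^1.5152 ≈ 0.7571

k*_E / k*_I ≈ 0.76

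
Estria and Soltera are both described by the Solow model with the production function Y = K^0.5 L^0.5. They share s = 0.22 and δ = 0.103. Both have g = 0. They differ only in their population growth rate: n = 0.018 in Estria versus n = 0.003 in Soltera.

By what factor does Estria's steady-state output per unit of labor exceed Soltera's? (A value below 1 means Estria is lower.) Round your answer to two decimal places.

Steady-state y* = [s/(n + δ)]^(α/(1−α)), so the ratio is [ (s_E/(n + δ)_E) / (s_S/(n + δ)_S) ]^1.
s_E/(n + δ)_E = 0.22/0.121 = 1.8182; s_S/(n + δ)_S = 0.22/0.106 = 2.0755.
Ratio = (1.8182/2.0755)^1 = 0.8760^1 ≈ 0.8760

y*_E / y*_S ≈ 0.88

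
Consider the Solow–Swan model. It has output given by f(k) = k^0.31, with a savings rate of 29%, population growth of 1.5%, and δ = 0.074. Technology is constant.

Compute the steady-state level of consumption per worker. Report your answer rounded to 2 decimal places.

c* = 1.21

Steady state requires s·f(k) = (n + δ)·k, i.e. s·k^α = (n + δ)·k.
Dividing both sides by k: k^(1−α) = s / (n + δ).
k^0.69 = 0.29 / (0.015 + 0.074) = 0.29 / 0.089 = 3.2584
k* = 3.2584^(1/0.69) ≈ 5.5397
y* = (k*)^α = 5.5397^0.31 ≈ 1.7001
c* = (1 − s)·y* = (1 − 0.29) × 1.7001 ≈ 1.2071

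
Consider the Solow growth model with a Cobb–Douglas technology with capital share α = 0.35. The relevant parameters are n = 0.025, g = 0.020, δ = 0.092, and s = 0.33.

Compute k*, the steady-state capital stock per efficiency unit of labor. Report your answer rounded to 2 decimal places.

At the steady state, Δk = 0, so s·k^α = (n + g + δ)·k.
Rearranging, k^(1−α) = s / (n + g + δ).
k^0.65 = 0.33 / (0.025 + 0.020 + 0.092) = 0.33 / 0.137 = 2.4088
k* = 2.4088^(1/0.65) ≈ 3.8671

k* ≈ 3.87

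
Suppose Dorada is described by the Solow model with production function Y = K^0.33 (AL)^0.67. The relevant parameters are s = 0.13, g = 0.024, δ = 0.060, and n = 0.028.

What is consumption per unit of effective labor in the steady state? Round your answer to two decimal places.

Steady state requires s·f(k) = (n + g + δ)·k, i.e. s·k^α = (n + g + δ)·k.
Dividing both sides by k: k^(1−α) = s / (n + g + δ).
k^0.67 = 0.13 / (0.028 + 0.024 + 0.060) = 0.13 / 0.112 = 1.1607
k* = 1.1607^(1/0.67) ≈ 1.2491
y* = (k*)^α = 1.2491^0.33 ≈ 1.0762
c* = (1 − s)·y* = (1 − 0.13) × 1.0762 ≈ 0.9363

c* = 0.94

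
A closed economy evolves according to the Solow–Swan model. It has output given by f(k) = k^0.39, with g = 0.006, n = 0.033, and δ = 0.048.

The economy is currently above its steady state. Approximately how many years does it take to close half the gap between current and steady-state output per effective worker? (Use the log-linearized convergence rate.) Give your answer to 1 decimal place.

Near the steady state the convergence rate is λ = (1 − α)(n + g + δ).
λ = (1 − 0.39) × 0.087 = 0.61 × 0.087 = 0.05307
Half-life = ln 2 / λ = 0.6931 / 0.05307 ≈ 13.06 years

t_½ ≈ 13.1 years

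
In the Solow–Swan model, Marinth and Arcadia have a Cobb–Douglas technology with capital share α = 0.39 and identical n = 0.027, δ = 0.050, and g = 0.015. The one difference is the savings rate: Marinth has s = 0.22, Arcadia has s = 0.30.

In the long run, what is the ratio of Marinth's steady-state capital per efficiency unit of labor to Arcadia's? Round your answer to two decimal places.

ratio ≈ 0.60

Steady-state k* = [s/(n + g + δ)]^(1/(1−α)), so the ratio is [ (s_M/(n + g + δ)_M) / (s_A/(n + g + δ)_A) ]^1.6393.
s_M/(n + g + δ)_M = 0.22/0.092 = 2.3913; s_A/(n + g + δ)_A = 0.30/0.092 = 3.2609.
Ratio = (2.3913/3.2609)^1.6393 = 0.7333^1.6393 ≈ 0.6014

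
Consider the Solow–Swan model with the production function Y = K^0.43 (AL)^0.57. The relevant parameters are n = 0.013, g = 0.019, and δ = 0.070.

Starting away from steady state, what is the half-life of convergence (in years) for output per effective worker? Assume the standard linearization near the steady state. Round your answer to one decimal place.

Near the steady state the convergence rate is λ = (1 − α)(n + g + δ).
λ = (1 − 0.43) × 0.102 = 0.57 × 0.102 = 0.05814
Half-life = ln 2 / λ = 0.6931 / 0.05814 ≈ 11.92 years

half-life ≈ 11.9 years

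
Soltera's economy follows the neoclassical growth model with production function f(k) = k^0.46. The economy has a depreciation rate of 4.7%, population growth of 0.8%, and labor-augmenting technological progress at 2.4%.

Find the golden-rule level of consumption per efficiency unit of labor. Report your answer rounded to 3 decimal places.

At the golden rule, f'(k) = n + g + δ, so α·k^(α−1) = n + g + δ and k_gold = (α/(n + g + δ))^(1/(1−α)).
k_gold = (0.46/0.079)^(1/0.54) = 5.8228^1.8519 ≈ 26.1185
c_gold = f(k_gold) − (n + g + δ)·k_gold = 4.4853 − 0.079×26.1185 ≈ 2.4219

c_gold ≈ 2.422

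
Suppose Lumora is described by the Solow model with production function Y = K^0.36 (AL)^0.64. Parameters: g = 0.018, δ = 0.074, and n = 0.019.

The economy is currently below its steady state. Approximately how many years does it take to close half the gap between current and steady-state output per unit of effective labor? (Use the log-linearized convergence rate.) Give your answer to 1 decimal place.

t_½ ≈ 9.8 years

Near the steady state the convergence rate is λ = (1 − α)(n + g + δ).
λ = (1 − 0.36) × 0.111 = 0.64 × 0.111 = 0.07104
Half-life = ln 2 / λ = 0.6931 / 0.07104 ≈ 9.76 years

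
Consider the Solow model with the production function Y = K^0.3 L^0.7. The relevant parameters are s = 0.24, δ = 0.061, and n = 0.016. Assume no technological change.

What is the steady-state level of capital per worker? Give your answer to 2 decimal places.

k* ≈ 5.07

In steady state, investment equals break-even investment: s·k^α = (n + δ)·k.
Rearranging, k^(1−α) = s / (n + δ).
k^0.7 = 0.24 / (0.016 + 0.061) = 0.24 / 0.077 = 3.1169
k* = 3.1169^(1/0.7) ≈ 5.0736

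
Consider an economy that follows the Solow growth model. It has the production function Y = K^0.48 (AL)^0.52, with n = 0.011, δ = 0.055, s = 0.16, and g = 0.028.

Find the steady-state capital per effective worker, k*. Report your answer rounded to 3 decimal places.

k* ≈ 2.781

In steady state, investment equals break-even investment: s·k^α = (n + g + δ)·k.
Dividing both sides by k: k^(1−α) = s / (n + g + δ).
k^0.52 = 0.16 / (0.011 + 0.028 + 0.055) = 0.16 / 0.094 = 1.7021
k* = 1.7021^(1/0.52) ≈ 2.7810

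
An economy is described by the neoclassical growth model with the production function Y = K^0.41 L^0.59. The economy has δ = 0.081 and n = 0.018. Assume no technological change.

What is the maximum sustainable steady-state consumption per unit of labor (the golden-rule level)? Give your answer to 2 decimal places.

c_gold ≈ 1.58

At the golden rule, f'(k) = n + δ, so α·k^(α−1) = n + δ and k_gold = (α/(n + δ))^(1/(1−α)).
k_gold = (0.41/0.099)^(1/0.59) = 4.1414^1.6949 ≈ 11.1174
c_gold = f(k_gold) − (n + δ)·k_gold = 2.6845 − 0.099×11.1174 ≈ 1.5839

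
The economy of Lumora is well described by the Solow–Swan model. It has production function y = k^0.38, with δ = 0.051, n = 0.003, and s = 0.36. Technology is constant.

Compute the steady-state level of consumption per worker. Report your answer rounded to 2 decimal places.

c* ≈ 2.05

In steady state, investment equals break-even investment: s·k^α = (n + δ)·k.
Rearranging, k^(1−α) = s / (n + δ).
k^0.62 = 0.36 / (0.003 + 0.051) = 0.36 / 0.054 = 6.6667
k* = 6.6667^(1/0.62) ≈ 21.3250
y* = (k*)^α = 21.3250^0.38 ≈ 3.1987
c* = (1 − s)·y* = (1 − 0.36) × 3.1987 ≈ 2.0472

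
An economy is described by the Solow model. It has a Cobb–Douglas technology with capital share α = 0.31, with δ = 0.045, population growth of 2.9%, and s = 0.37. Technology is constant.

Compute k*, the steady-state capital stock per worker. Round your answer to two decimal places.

k* ≈ 10.30

Steady state requires s·f(k) = (n + δ)·k, i.e. s·k^α = (n + δ)·k.
Dividing both sides by k: k^(1−α) = s / (n + δ).
k^0.69 = 0.37 / (0.029 + 0.045) = 0.37 / 0.074 = 5.0000
k* = 5.0000^(1/0.69) ≈ 10.3039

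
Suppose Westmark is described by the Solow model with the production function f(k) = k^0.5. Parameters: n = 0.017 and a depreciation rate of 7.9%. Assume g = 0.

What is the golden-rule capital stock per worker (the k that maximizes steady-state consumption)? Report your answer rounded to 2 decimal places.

The golden rule sets f'(k) = n + δ, i.e. α·k^(α−1) = n + δ.
So k^(1−α) = α / (n + δ) = 0.5 / 0.096 = 5.2083.
k_gold = 5.2083^(1/0.5) ≈ 27.1264

k_gold ≈ 27.13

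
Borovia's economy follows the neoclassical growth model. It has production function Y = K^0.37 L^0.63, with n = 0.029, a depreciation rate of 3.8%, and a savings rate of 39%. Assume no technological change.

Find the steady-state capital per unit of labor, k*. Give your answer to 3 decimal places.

k* ≈ 16.378

Steady state requires s·f(k) = (n + δ)·k, i.e. s·k^α = (n + δ)·k.
Dividing both sides by k: k^(1−α) = s / (n + δ).
k^0.63 = 0.39 / (0.029 + 0.038) = 0.39 / 0.067 = 5.8209
k* = 5.8209^(1/0.63) ≈ 16.3783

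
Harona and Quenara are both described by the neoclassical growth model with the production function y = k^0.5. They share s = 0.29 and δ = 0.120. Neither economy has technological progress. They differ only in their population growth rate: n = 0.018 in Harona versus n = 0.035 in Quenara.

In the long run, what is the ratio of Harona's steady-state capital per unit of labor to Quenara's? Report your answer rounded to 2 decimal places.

k*_H / k*_Q ≈ 1.26

Steady-state k* = [s/(n + δ)]^(1/(1−α)), so the ratio is [ (s_H/(n + δ)_H) / (s_Q/(n + δ)_Q) ]^2.
s_H/(n + δ)_H = 0.29/0.138 = 2.1014; s_Q/(n + δ)_Q = 0.29/0.155 = 1.8710.
Ratio = (2.1014/1.8710)^2 = 1.1231^2 ≈ 1.2614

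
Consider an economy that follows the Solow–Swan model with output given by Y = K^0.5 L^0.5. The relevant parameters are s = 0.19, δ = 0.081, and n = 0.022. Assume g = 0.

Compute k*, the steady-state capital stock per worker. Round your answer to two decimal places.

k* ≈ 3.40

Steady state requires s·f(k) = (n + δ)·k, i.e. s·k^α = (n + δ)·k.
Rearranging, k^(1−α) = s / (n + δ).
k^0.5 = 0.19 / (0.022 + 0.081) = 0.19 / 0.103 = 1.8447
k* = 1.8447^(1/0.5) ≈ 3.4029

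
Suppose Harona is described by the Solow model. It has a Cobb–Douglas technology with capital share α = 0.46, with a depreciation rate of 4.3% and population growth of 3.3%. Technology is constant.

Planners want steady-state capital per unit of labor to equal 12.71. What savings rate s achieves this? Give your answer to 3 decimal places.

s ≈ 0.300

In steady state, investment equals break-even investment: s·k^α = (n + δ)·k.
So s / (n + δ) = (k*)^(1−α) = 12.71^0.54 = 3.9467.
Therefore s = 3.9467 × (n + δ) = 3.9467 × 0.076 = 0.2999.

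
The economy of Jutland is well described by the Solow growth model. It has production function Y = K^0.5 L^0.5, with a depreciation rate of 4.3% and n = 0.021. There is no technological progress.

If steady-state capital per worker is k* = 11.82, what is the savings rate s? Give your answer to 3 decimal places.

In steady state, investment equals break-even investment: s·k^α = (n + δ)·k.
So s / (n + δ) = (k*)^(1−α) = 11.82^0.5 = 3.4380.
Therefore s = 3.4380 × (n + δ) = 3.4380 × 0.064 = 0.2200.

s ≈ 0.220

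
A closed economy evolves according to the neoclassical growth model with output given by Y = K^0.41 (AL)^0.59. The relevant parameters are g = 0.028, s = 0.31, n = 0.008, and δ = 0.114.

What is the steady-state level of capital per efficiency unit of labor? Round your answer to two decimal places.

At the steady state, Δk = 0, so s·k^α = (n + g + δ)·k.
Dividing both sides by k: k^(1−α) = s / (n + g + δ).
k^0.59 = 0.31 / (0.008 + 0.028 + 0.114) = 0.31 / 0.150 = 2.0667
k* = 2.0667^(1/0.59) ≈ 3.4227

k* ≈ 3.42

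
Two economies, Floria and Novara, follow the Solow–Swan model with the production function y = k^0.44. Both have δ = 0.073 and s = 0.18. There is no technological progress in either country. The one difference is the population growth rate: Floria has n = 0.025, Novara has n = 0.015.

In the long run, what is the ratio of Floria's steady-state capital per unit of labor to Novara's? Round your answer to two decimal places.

Steady-state k* = [s/(n + δ)]^(1/(1−α)), so the ratio is [ (s_F/(n + δ)_F) / (s_N/(n + δ)_N) ]^1.7857.
s_F/(n + δ)_F = 0.18/0.098 = 1.8367; s_N/(n + δ)_N = 0.18/0.088 = 2.0455.
Ratio = (1.8367/2.0455)^1.7857 = 0.8979^1.7857 ≈ 0.8250

k*_F / k*_N ≈ 0.83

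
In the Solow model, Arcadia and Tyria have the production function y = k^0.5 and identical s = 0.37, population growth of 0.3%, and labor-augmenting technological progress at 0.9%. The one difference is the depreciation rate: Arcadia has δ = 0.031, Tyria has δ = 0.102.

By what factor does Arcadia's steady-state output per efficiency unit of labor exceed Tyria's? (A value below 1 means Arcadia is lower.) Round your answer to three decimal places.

ratio ≈ 2.651

Steady-state y* = [s/(n + g + δ)]^(α/(1−α)), so the ratio is [ (s_A/(n + g + δ)_A) / (s_T/(n + g + δ)_T) ]^1.
s_A/(n + g + δ)_A = 0.37/0.043 = 8.6047; s_T/(n + g + δ)_T = 0.37/0.114 = 3.2456.
Ratio = (8.6047/3.2456)^1 = 2.6512^1 ≈ 2.6512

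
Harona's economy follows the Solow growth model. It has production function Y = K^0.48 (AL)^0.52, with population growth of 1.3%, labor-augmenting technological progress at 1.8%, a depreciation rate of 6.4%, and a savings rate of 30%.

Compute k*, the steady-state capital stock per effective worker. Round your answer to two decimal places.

k* ≈ 9.13

At the steady state, Δk = 0, so s·k^α = (n + g + δ)·k.
Dividing both sides by k: k^(1−α) = s / (n + g + δ).
k^0.52 = 0.30 / (0.013 + 0.018 + 0.064) = 0.30 / 0.095 = 3.1579
k* = 3.1579^(1/0.52) ≈ 9.1281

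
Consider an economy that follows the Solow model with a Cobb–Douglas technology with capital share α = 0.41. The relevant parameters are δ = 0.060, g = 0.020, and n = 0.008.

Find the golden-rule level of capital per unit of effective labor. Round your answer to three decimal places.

k_gold ≈ 13.574

The golden rule sets f'(k) = n + g + δ, i.e. α·k^(α−1) = n + g + δ.
So k^(1−α) = α / (n + g + δ) = 0.41 / 0.088 = 4.6591.
k_gold = 4.6591^(1/0.59) ≈ 13.5742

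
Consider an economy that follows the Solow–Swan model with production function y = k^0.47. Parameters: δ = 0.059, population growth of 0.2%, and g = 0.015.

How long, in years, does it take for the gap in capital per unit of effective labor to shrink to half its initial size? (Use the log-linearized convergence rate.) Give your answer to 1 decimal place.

half-life ≈ 17.2 years

Near the steady state the convergence rate is λ = (1 − α)(n + g + δ).
λ = (1 − 0.47) × 0.076 = 0.53 × 0.076 = 0.04028
Half-life = ln 2 / λ = 0.6931 / 0.04028 ≈ 17.21 years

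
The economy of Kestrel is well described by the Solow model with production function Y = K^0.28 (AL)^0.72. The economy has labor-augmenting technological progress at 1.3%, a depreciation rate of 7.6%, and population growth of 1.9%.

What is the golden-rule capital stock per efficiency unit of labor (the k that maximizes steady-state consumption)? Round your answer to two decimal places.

The golden rule sets f'(k) = n + g + δ, i.e. α·k^(α−1) = n + g + δ.
So k^(1−α) = α / (n + g + δ) = 0.28 / 0.108 = 2.5926.
k_gold = 2.5926^(1/0.72) ≈ 3.7552

k_gold ≈ 3.76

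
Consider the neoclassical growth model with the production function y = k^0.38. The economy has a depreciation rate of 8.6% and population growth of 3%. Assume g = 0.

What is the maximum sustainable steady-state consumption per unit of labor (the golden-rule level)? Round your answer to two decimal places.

c_gold ≈ 1.28

At the golden rule, f'(k) = n + δ, so α·k^(α−1) = n + δ and k_gold = (α/(n + δ))^(1/(1−α)).
k_gold = (0.38/0.116)^(1/0.62) = 3.2759^1.6129 ≈ 6.7792
c_gold = f(k_gold) − (n + δ)·k_gold = 2.0694 − 0.116×6.7792 ≈ 1.2830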